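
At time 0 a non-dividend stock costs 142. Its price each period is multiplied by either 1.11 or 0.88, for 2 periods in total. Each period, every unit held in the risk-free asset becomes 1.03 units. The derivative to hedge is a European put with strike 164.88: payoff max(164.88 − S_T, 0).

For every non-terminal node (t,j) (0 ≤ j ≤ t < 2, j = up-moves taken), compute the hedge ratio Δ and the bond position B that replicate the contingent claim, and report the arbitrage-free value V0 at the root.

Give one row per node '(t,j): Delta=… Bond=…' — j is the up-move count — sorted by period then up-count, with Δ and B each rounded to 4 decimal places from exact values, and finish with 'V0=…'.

No-arbitrage ⇒ martingale measure with p* = (R−d)/(u−d) = 0.6522.
Terminal payoffs: V(2,0)=54.9152, V(2,1)=26.1744, V(2,2)=0.0000
Node (1,0) S=124.9600: V=(p*·26.1744+(1−p*)·54.9152)/1.03=35.1177; Δ=(26.1744−54.9152)/(138.7056−109.9648)=-1.0000; B=V−Δ·S=160.0777
Node (1,1) S=157.6200: V=(p*·0.0000+(1−p*)·26.1744)/1.03=8.8390; Δ=(0.0000−26.1744)/(174.9582−138.7056)=-0.7220; B=V−Δ·S=122.6407
Node (0,0) S=142.0000: V=(p*·8.8390+(1−p*)·35.1177)/1.03=17.4557; Δ=(8.8390−35.1177)/(157.6200−124.9600)=-0.8046; B=V−Δ·S=131.7109
Each (Δ,B) replicates both successor values, so the strategy is self-financing and V0 is arbitrage-free.

(0,0): Delta=-0.8046 Bond=131.7109
(1,0): Delta=-1.0000 Bond=160.0777
(1,1): Delta=-0.7220 Bond=122.6407
V0=17.4557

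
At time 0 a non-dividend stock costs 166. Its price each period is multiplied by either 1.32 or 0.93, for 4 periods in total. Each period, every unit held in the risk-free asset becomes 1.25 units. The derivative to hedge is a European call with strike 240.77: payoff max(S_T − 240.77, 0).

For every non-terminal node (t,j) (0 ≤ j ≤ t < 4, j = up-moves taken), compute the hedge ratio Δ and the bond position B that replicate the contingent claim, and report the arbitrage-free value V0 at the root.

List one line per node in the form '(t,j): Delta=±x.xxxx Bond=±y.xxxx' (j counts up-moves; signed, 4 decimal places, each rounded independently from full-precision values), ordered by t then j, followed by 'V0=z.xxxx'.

No-arbitrage ⇒ martingale measure with p* = (R−d)/(u−d) = 0.8205.
Terminal payoffs: V(4,0)=0.0000, V(4,1)=0.0000, V(4,2)=9.3923, V(4,3)=114.2991, V(4,4)=263.1990
(3,0): S=133.5233. Δ = (V_up−V_dn)/(S_up−S_dn) = (0.0000−0.0000)/(176.2507−124.1766) = 0.0000. V = [p*·0.0000 + (1−p*)·0.0000]/1.25 = 0.0000. B = V − Δ·S = 0.0000.
(3,1): S=189.5169. Δ = (V_up−V_dn)/(S_up−S_dn) = (9.3923−0.0000)/(250.1623−176.2507) = 0.1271. V = [p*·9.3923 + (1−p*)·0.0000]/1.25 = 6.1652. B = V − Δ·S = -17.9176.
(3,2): S=268.9917. Δ = (V_up−V_dn)/(S_up−S_dn) = (114.2991−9.3923)/(355.0691−250.1623) = 1.0000. V = [p*·114.2991 + (1−p*)·9.3923]/1.25 = 76.3757. B = V − Δ·S = -192.6160.
(3,3): S=381.7947. Δ = (V_up−V_dn)/(S_up−S_dn) = (263.1990−114.2991)/(503.9690−355.0691) = 1.0000. V = [p*·263.1990 + (1−p*)·114.2991]/1.25 = 189.1787. B = V − Δ·S = -192.6160.
(2,0): S=143.5734. Δ = (V_up−V_dn)/(S_up−S_dn) = (6.1652−0.0000)/(189.5169−133.5233) = 0.1101. V = [p*·6.1652 + (1−p*)·0.0000]/1.25 = 4.0469. B = V − Δ·S = -11.7613.
(2,1): S=203.7816. Δ = (V_up−V_dn)/(S_up−S_dn) = (76.3757−6.1652)/(268.9917−189.5169) = 0.8834. V = [p*·76.3757 + (1−p*)·6.1652]/1.25 = 51.0191. B = V − Δ·S = -129.0079.
(2,2): S=289.2384. Δ = (V_up−V_dn)/(S_up−S_dn) = (189.1787−76.3757)/(381.7947−268.9917) = 1.0000. V = [p*·189.1787 + (1−p*)·76.3757]/1.25 = 135.1456. B = V − Δ·S = -154.0928.
(1,0): S=154.3800. Δ = (V_up−V_dn)/(S_up−S_dn) = (51.0191−4.0469)/(203.7816−143.5734) = 0.7802. V = [p*·51.0191 + (1−p*)·4.0469]/1.25 = 34.0705. B = V − Δ·S = -86.3709.
(1,1): S=219.1200. Δ = (V_up−V_dn)/(S_up−S_dn) = (135.1456−51.0191)/(289.2384−203.7816) = 0.9844. V = [p*·135.1456 + (1−p*)·51.0191]/1.25 = 96.0368. B = V − Δ·S = -119.6723.
(0,0): S=166.0000. Δ = (V_up−V_dn)/(S_up−S_dn) = (96.0368−34.0705)/(219.1200−154.3800) = 0.9572. V = [p*·96.0368 + (1−p*)·34.0705]/1.25 = 67.9317. B = V − Δ·S = -90.9561.
Check: Δ(0,0)·S0 + B(0,0) = 67.9317 = V0.

(0,0): Delta=0.9572 Bond=-90.9561
(1,0): Delta=0.7802 Bond=-86.3709
(1,1): Delta=0.9844 Bond=-119.6723
(2,0): Delta=0.1101 Bond=-11.7613
(2,1): Delta=0.8834 Bond=-129.0079
(2,2): Delta=1.0000 Bond=-154.0928
(3,0): Delta=0.0000 Bond=0.0000
(3,1): Delta=0.1271 Bond=-17.9176
(3,2): Delta=1.0000 Bond=-192.6160
(3,3): Delta=1.0000 Bond=-192.6160
V0=67.9317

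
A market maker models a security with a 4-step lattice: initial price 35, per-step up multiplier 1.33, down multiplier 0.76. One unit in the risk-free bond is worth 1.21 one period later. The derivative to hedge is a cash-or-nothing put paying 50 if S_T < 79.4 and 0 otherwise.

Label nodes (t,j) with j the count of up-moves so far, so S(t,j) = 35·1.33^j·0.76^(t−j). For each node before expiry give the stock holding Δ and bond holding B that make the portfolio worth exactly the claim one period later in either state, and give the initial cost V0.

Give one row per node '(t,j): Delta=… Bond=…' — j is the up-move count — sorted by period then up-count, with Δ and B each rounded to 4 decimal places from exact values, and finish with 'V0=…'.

Under the risk-neutral measure, an up-move has probability p* = (R−d)/(u−d) = 0.7895 and values discount at R = 1.21.
At expiry t=4: V(4,0)=50.0000, V(4,1)=50.0000, V(4,2)=50.0000, V(4,3)=50.0000, V(4,4)=0.0000
  t=3,j=0: stock 15.3642 → up 20.4343 (V=50.0000), down 11.6768 (V=50.0000). Price 41.3223; hedge Δ=0.0000, bond B=41.3223.
  t=3,j=1: stock 26.8873 → up 35.7601 (V=50.0000), down 20.4343 (V=50.0000). Price 41.3223; hedge Δ=0.0000, bond B=41.3223.
  t=3,j=2: stock 47.0527 → up 62.5801 (V=50.0000), down 35.7601 (V=50.0000). Price 41.3223; hedge Δ=0.0000, bond B=41.3223.
  t=3,j=3: stock 82.3423 → up 109.5153 (V=0.0000), down 62.5801 (V=50.0000). Price 8.6994; hedge Δ=-1.0653, bond B=96.4187.
  t=2,j=0: stock 20.2160 → up 26.8873 (V=41.3223), down 15.3642 (V=41.3223). Price 34.1507; hedge Δ=0.0000, bond B=34.1507.
  t=2,j=1: stock 35.3780 → up 47.0527 (V=41.3223), down 26.8873 (V=41.3223). Price 34.1507; hedge Δ=0.0000, bond B=34.1507.
  t=2,j=2: stock 61.9115 → up 82.3423 (V=8.6994), down 47.0527 (V=41.3223). Price 12.8656; hedge Δ=-0.9244, bond B=70.0987.
  t=1,j=0: stock 26.6000 → up 35.3780 (V=34.1507), down 20.2160 (V=34.1507). Price 28.2237; hedge Δ=0.0000, bond B=28.2237.
  t=1,j=1: stock 46.5500 → up 61.9115 (V=12.8656), down 35.3780 (V=34.1507). Price 14.3361; hedge Δ=-0.8022, bond B=51.6783.
  t=0,j=0: stock 35.0000 → up 46.5500 (V=14.3361), down 26.6000 (V=28.2237). Price 14.2643; hedge Δ=-0.6961, bond B=38.6285.
Each (Δ,B) replicates both successor values, so the strategy is self-financing and V0 is arbitrage-free.

(0,0): Delta=-0.6961 Bond=38.6285
(1,0): Delta=0.0000 Bond=28.2237
(1,1): Delta=-0.8022 Bond=51.6783
(2,0): Delta=0.0000 Bond=34.1507
(2,1): Delta=0.0000 Bond=34.1507
(2,2): Delta=-0.9244 Bond=70.0987
(3,0): Delta=0.0000 Bond=41.3223
(3,1): Delta=0.0000 Bond=41.3223
(3,2): Delta=0.0000 Bond=41.3223
(3,3): Delta=-1.0653 Bond=96.4187
V0=14.2643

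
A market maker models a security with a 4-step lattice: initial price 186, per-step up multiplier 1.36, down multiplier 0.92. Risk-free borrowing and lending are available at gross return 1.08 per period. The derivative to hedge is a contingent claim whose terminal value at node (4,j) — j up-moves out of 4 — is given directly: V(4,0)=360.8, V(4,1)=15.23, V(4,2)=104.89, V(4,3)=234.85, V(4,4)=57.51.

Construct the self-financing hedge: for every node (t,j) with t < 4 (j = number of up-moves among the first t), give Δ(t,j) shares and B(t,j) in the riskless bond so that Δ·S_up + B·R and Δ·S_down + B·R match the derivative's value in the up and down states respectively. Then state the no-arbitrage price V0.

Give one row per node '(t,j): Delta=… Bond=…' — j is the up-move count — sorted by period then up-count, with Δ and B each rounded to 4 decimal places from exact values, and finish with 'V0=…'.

(0,0): Delta=-0.2441 Bond=139.7248
(1,0): Delta=-0.9253 Bond=267.4717
(1,1): Delta=0.5623 Bond=-53.0927
(2,0): Delta=-2.5037 Bond=537.3585
(2,1): Delta=0.9433 Bond=-145.9864
(2,2): Delta=0.1114 Bond=97.7908
(3,0): Delta=-5.4226 Bond=1003.1069
(3,1): Delta=0.9517 Bond=-159.4823
(3,2): Delta=0.9332 Bond=-154.4857
(3,3): Delta=-0.8614 Bond=560.7887
V0=94.3244

Under the risk-neutral measure, an up-move has probability p* = (R−d)/(u−d) = 0.3636 and values discount at R = 1.08.
Terminal values V(4,·): V(4,0)=360.8000, V(4,1)=15.2300, V(4,2)=104.8900, V(4,3)=234.8500, V(4,4)=57.5100
Node (3,0) S=144.8360: V=(p*·15.2300+(1−p*)·360.8000)/1.08=217.7205; Δ=(15.2300−360.8000)/(196.9769−133.2491)=-5.4226; B=V−Δ·S=1003.1069
Node (3,1) S=214.1053: V=(p*·104.8900+(1−p*)·15.2300)/1.08=44.2904; Δ=(104.8900−15.2300)/(291.1833−196.9769)=0.9517; B=V−Δ·S=-159.4823
Node (3,2) S=316.5036: V=(p*·234.8500+(1−p*)·104.8900)/1.08=140.8779; Δ=(234.8500−104.8900)/(430.4448−291.1833)=0.9332; B=V−Δ·S=-154.4857
Node (3,3) S=467.8748: V=(p*·57.5100+(1−p*)·234.8500)/1.08=157.7433; Δ=(57.5100−234.8500)/(636.3097−430.4448)=-0.8614; B=V−Δ·S=560.7887
Node (2,0) S=157.4304: V=(p*·44.2904+(1−p*)·217.7205)/1.08=143.1991; Δ=(44.2904−217.7205)/(214.1053−144.8360)=-2.5037; B=V−Δ·S=537.3585
Node (2,1) S=232.7232: V=(p*·140.8779+(1−p*)·44.2904)/1.08=73.5307; Δ=(140.8779−44.2904)/(316.5036−214.1053)=0.9433; B=V−Δ·S=-145.9864
Node (2,2) S=344.0256: V=(p*·157.7433+(1−p*)·140.8779)/1.08=136.1211; Δ=(157.7433−140.8779)/(467.8748−316.5036)=0.1114; B=V−Δ·S=97.7908
Node (1,0) S=171.1200: V=(p*·73.5307+(1−p*)·143.1991)/1.08=109.1344; Δ=(73.5307−143.1991)/(232.7232−157.4304)=-0.9253; B=V−Δ·S=267.4717
Node (1,1) S=252.9600: V=(p*·136.1211+(1−p*)·73.5307)/1.08=89.1582; Δ=(136.1211−73.5307)/(344.0256−232.7232)=0.5623; B=V−Δ·S=-53.0927
Node (0,0) S=186.0000: V=(p*·89.1582+(1−p*)·109.1344)/1.08=94.3244; Δ=(89.1582−109.1344)/(252.9600−171.1200)=-0.2441; B=V−Δ·S=139.7248
Self-financing check: at every node Δ·S+B equals the discounted successor values.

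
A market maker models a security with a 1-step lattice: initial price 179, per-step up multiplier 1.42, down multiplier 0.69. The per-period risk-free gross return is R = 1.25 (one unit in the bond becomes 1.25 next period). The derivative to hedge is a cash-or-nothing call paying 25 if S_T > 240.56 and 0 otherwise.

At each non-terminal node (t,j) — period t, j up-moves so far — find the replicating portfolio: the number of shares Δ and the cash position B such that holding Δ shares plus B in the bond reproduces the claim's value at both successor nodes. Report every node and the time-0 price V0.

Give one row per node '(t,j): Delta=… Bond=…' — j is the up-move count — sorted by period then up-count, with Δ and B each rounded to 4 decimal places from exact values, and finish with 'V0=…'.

(0,0): Delta=0.1913 Bond=-18.9041
V0=15.3425

Risk-neutral probability p* = (R−d)/(u−d) = (1.25−0.69)/(1.42−0.69) = 0.7671.
Terminal values V(1,·): V(1,0)=0.0000, V(1,1)=25.0000
(0,0): S=179.0000. Δ = (V_up−V_dn)/(S_up−S_dn) = (25.0000−0.0000)/(254.1800−123.5100) = 0.1913. V = [p*·25.0000 + (1−p*)·0.0000]/1.25 = 15.3425. B = V − Δ·S = -18.9041.
Root portfolio cost Δ·179+B reproduces V0=15.3425.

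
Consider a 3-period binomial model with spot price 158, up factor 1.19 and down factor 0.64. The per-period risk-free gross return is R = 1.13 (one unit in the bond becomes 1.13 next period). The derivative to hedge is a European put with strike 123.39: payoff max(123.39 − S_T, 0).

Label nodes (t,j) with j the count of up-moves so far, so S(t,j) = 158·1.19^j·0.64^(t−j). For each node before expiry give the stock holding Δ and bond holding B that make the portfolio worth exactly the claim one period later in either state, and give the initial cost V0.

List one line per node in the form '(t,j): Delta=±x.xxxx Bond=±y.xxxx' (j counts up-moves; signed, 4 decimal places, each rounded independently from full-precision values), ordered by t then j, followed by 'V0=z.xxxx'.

The replicating-portfolio and risk-neutral prices coincide; use p* = (1.13−0.64)/(1.19−0.64) = 0.8909 for the latter.
Terminal values V(3,·): V(3,0)=81.9712, V(3,1)=46.3770, V(3,2)=0.0000, V(3,3)=0.0000
(2,0): S=64.7168. Δ = (V_up−V_dn)/(S_up−S_dn) = (46.3770−81.9712)/(77.0130−41.4188) = -1.0000. V = [p*·46.3770 + (1−p*)·81.9712]/1.13 = 44.4779. B = V − Δ·S = 109.1947.
(2,1): S=120.3328. Δ = (V_up−V_dn)/(S_up−S_dn) = (0.0000−46.3770)/(143.1960−77.0130) = -0.7007. V = [p*·0.0000 + (1−p*)·46.3770]/1.13 = 4.4773. B = V − Δ·S = 88.7991.
(2,2): S=223.7438. Δ = (V_up−V_dn)/(S_up−S_dn) = (0.0000−0.0000)/(266.2551−143.1960) = 0.0000. V = [p*·0.0000 + (1−p*)·0.0000]/1.13 = 0.0000. B = V − Δ·S = 0.0000.
(1,0): S=101.1200. Δ = (V_up−V_dn)/(S_up−S_dn) = (4.4773−44.4779)/(120.3328−64.7168) = -0.7192. V = [p*·4.4773 + (1−p*)·44.4779]/1.13 = 7.8239. B = V − Δ·S = 80.5523.
(1,1): S=188.0200. Δ = (V_up−V_dn)/(S_up−S_dn) = (0.0000−4.4773)/(223.7438−120.3328) = -0.0433. V = [p*·0.0000 + (1−p*)·4.4773]/1.13 = 0.4322. B = V − Δ·S = 8.5727.
(0,0): S=158.0000. Δ = (V_up−V_dn)/(S_up−S_dn) = (0.4322−7.8239)/(188.0200−101.1200) = -0.0851. V = [p*·0.4322 + (1−p*)·7.8239]/1.13 = 1.0961. B = V − Δ·S = 14.5354.
Each (Δ,B) replicates both successor values, so the strategy is self-financing and V0 is arbitrage-free.

(0,0): Delta=-0.0851 Bond=14.5354
(1,0): Delta=-0.7192 Bond=80.5523
(1,1): Delta=-0.0433 Bond=8.5727
(2,0): Delta=-1.0000 Bond=109.1947
(2,1): Delta=-0.7007 Bond=88.7991
(2,2): Delta=0.0000 Bond=0.0000
V0=1.0961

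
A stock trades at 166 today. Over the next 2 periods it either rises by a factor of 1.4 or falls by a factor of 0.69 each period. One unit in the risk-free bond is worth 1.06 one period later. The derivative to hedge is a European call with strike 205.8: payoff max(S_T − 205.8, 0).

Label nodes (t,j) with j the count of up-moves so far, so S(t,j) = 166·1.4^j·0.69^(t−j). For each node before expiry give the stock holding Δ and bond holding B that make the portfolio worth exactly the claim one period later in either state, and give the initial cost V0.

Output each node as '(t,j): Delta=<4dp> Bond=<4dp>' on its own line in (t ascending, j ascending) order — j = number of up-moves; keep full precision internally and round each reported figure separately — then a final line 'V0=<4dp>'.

(0,0): Delta=0.4987 Bond=-53.8900
(1,0): Delta=0.0000 Bond=0.0000
(1,1): Delta=0.7246 Bond=-109.6152
V0=28.8975

The replicating-portfolio and risk-neutral prices coincide; use p* = (1.06−0.69)/(1.4−0.69) = 0.5211 for the latter.
Payoff layer (t=2): V(2,0)=0.0000, V(2,1)=0.0000, V(2,2)=119.5600
(1,0): S=114.5400. Δ = (V_up−V_dn)/(S_up−S_dn) = (0.0000−0.0000)/(160.3560−79.0326) = 0.0000. V = [p*·0.0000 + (1−p*)·0.0000]/1.06 = 0.0000. B = V − Δ·S = 0.0000.
(1,1): S=232.4000. Δ = (V_up−V_dn)/(S_up−S_dn) = (119.5600−0.0000)/(325.3600−160.3560) = 0.7246. V = [p*·119.5600 + (1−p*)·0.0000]/1.06 = 58.7792. B = V − Δ·S = -109.6152.
(0,0): S=166.0000. Δ = (V_up−V_dn)/(S_up−S_dn) = (58.7792−0.0000)/(232.4000−114.5400) = 0.4987. V = [p*·58.7792 + (1−p*)·0.0000]/1.06 = 28.8975. B = V − Δ·S = -53.8900.
Each (Δ,B) replicates both successor values, so the strategy is self-financing and V0 is arbitrage-free.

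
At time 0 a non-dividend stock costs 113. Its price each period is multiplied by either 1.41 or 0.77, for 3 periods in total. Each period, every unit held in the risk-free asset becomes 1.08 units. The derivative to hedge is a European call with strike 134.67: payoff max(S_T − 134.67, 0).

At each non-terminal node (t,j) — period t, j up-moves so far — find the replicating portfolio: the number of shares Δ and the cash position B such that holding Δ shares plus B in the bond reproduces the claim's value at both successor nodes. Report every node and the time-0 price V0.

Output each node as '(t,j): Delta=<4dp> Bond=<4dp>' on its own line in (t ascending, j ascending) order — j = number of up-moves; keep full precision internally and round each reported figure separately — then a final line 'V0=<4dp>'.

The replicating-portfolio and risk-neutral prices coincide; use p* = (1.08−0.77)/(1.41−0.77) = 0.4844 for the latter.
Terminal payoffs: V(3,0)=0.0000, V(3,1)=0.0000, V(3,2)=38.3146, V(3,3)=182.0940
(2,0): S=66.9977. Δ = (V_up−V_dn)/(S_up−S_dn) = (0.0000−0.0000)/(94.4668−51.5882) = 0.0000. V = [p*·0.0000 + (1−p*)·0.0000]/1.08 = 0.0000. B = V − Δ·S = 0.0000.
(2,1): S=122.6841. Δ = (V_up−V_dn)/(S_up−S_dn) = (38.3146−0.0000)/(172.9846−94.4668) = 0.4880. V = [p*·38.3146 + (1−p*)·0.0000]/1.08 = 17.1839. B = V − Δ·S = -42.6826.
(2,2): S=224.6553. Δ = (V_up−V_dn)/(S_up−S_dn) = (182.0940−38.3146)/(316.7640−172.9846) = 1.0000. V = [p*·182.0940 + (1−p*)·38.3146]/1.08 = 99.9609. B = V − Δ·S = -124.6944.
(1,0): S=87.0100. Δ = (V_up−V_dn)/(S_up−S_dn) = (17.1839−0.0000)/(122.6841−66.9977) = 0.3086. V = [p*·17.1839 + (1−p*)·0.0000]/1.08 = 7.7069. B = V − Δ·S = -19.1430.
(1,1): S=159.3300. Δ = (V_up−V_dn)/(S_up−S_dn) = (99.9609−17.1839)/(224.6553−122.6841) = 0.8118. V = [p*·99.9609 + (1−p*)·17.1839]/1.08 = 53.0361. B = V − Δ·S = -76.3029.
(0,0): S=113.0000. Δ = (V_up−V_dn)/(S_up−S_dn) = (53.0361−7.7069)/(159.3300−87.0100) = 0.6268. V = [p*·53.0361 + (1−p*)·7.7069]/1.08 = 27.4660. B = V − Δ·S = -43.3609.
Root portfolio cost Δ·113+B reproduces V0=27.4660.

(0,0): Delta=0.6268 Bond=-43.3609
(1,0): Delta=0.3086 Bond=-19.1430
(1,1): Delta=0.8118 Bond=-76.3029
(2,0): Delta=0.0000 Bond=0.0000
(2,1): Delta=0.4880 Bond=-42.6826
(2,2): Delta=1.0000 Bond=-124.6944
V0=27.4660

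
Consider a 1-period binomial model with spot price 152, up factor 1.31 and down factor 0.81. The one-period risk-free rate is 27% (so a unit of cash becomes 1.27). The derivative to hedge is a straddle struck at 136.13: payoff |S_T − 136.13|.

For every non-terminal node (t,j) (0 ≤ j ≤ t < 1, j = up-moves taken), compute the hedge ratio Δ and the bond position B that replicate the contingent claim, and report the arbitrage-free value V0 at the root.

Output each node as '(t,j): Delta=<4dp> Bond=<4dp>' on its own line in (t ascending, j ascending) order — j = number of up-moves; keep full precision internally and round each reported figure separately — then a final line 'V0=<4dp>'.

(0,0): Delta=0.6576 Bond=-53.5099
V0=46.4501

Risk-neutral probability p* = (R−d)/(u−d) = (1.27−0.81)/(1.31−0.81) = 0.9200.
Terminal values V(1,·): V(1,0)=13.0100, V(1,1)=62.9900
  t=0,j=0: stock 152.0000 → up 199.1200 (V=62.9900), down 123.1200 (V=13.0100). Price 46.4501; hedge Δ=0.6576, bond B=-53.5099.
Self-financing check: at every node Δ·S+B equals the discounted successor values.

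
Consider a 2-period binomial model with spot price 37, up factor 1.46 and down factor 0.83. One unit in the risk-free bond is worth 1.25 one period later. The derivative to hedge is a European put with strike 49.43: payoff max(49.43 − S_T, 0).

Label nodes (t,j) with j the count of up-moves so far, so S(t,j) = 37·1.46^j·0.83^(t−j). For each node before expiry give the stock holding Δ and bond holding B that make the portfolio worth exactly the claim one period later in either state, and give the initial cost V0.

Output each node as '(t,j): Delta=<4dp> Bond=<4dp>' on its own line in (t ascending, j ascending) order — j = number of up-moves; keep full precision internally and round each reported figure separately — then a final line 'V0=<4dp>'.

Since d<R<u, set p* = (R−d)/(u−d) = 0.6667; price each node as the discounted p*-expectation of its children.
Payoff layer (t=2): V(2,0)=23.9407, V(2,1)=4.5934, V(2,2)=0.0000
Node (1,0) S=30.7100: V=(p*·4.5934+(1−p*)·23.9407)/1.25=8.8340; Δ=(4.5934−23.9407)/(44.8366−25.4893)=-1.0000; B=V−Δ·S=39.5440
Node (1,1) S=54.0200: V=(p*·0.0000+(1−p*)·4.5934)/1.25=1.2249; Δ=(0.0000−4.5934)/(78.8692−44.8366)=-0.1350; B=V−Δ·S=8.5160
Node (0,0) S=37.0000: V=(p*·1.2249+(1−p*)·8.8340)/1.25=3.0090; Δ=(1.2249−8.8340)/(54.0200−30.7100)=-0.3264; B=V−Δ·S=15.0869
Each (Δ,B) replicates both successor values, so the strategy is self-financing and V0 is arbitrage-free.

(0,0): Delta=-0.3264 Bond=15.0869
(1,0): Delta=-1.0000 Bond=39.5440
(1,1): Delta=-0.1350 Bond=8.5160
V0=3.0090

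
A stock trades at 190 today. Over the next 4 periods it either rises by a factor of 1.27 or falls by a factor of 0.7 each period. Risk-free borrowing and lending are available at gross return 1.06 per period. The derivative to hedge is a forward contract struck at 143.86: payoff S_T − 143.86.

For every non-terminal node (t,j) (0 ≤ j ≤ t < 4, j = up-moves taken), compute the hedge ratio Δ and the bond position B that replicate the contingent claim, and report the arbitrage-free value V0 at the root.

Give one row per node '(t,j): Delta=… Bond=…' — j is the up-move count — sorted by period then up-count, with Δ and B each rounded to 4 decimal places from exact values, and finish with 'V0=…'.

No-arbitrage ⇒ martingale measure with p* = (R−d)/(u−d) = 0.6316.
Terminal values V(4,·): V(4,0)=-98.2410, V(4,1)=-61.0941, V(4,2)=6.3010, V(4,3)=128.5749, V(4,4)=350.4148
Node (3,0) S=65.1700: V=(p*·-61.0941+(1−p*)·-98.2410)/1.06=-70.5470; Δ=(-61.0941−-98.2410)/(82.7659−45.6190)=1.0000; B=V−Δ·S=-135.7170
Node (3,1) S=118.2370: V=(p*·6.3010+(1−p*)·-61.0941)/1.06=-17.4800; Δ=(6.3010−-61.0941)/(150.1610−82.7659)=1.0000; B=V−Δ·S=-135.7170
Node (3,2) S=214.5157: V=(p*·128.5749+(1−p*)·6.3010)/1.06=78.7987; Δ=(128.5749−6.3010)/(272.4349−150.1610)=1.0000; B=V−Δ·S=-135.7170
Node (3,3) S=389.1928: V=(p*·350.4148+(1−p*)·128.5749)/1.06=253.4758; Δ=(350.4148−128.5749)/(494.2748−272.4349)=1.0000; B=V−Δ·S=-135.7170
Node (2,0) S=93.1000: V=(p*·-17.4800+(1−p*)·-70.5470)/1.06=-34.9349; Δ=(-17.4800−-70.5470)/(118.2370−65.1700)=1.0000; B=V−Δ·S=-128.0349
Node (2,1) S=168.9100: V=(p*·78.7987+(1−p*)·-17.4800)/1.06=40.8751; Δ=(78.7987−-17.4800)/(214.5157−118.2370)=1.0000; B=V−Δ·S=-128.0349
Node (2,2) S=306.4510: V=(p*·253.4758+(1−p*)·78.7987)/1.06=178.4161; Δ=(253.4758−78.7987)/(389.1928−214.5157)=1.0000; B=V−Δ·S=-128.0349
Node (1,0) S=133.0000: V=(p*·40.8751+(1−p*)·-34.9349)/1.06=12.2124; Δ=(40.8751−-34.9349)/(168.9100−93.1000)=1.0000; B=V−Δ·S=-120.7876
Node (1,1) S=241.3000: V=(p*·178.4161+(1−p*)·40.8751)/1.06=120.5124; Δ=(178.4161−40.8751)/(306.4510−168.9100)=1.0000; B=V−Δ·S=-120.7876
Node (0,0) S=190.0000: V=(p*·120.5124+(1−p*)·12.2124)/1.06=76.0494; Δ=(120.5124−12.2124)/(241.3000−133.0000)=1.0000; B=V−Δ·S=-113.9506
Check: Δ(0,0)·S0 + B(0,0) = 76.0494 = V0.

(0,0): Delta=1.0000 Bond=-113.9506
(1,0): Delta=1.0000 Bond=-120.7876
(1,1): Delta=1.0000 Bond=-120.7876
(2,0): Delta=1.0000 Bond=-128.0349
(2,1): Delta=1.0000 Bond=-128.0349
(2,2): Delta=1.0000 Bond=-128.0349
(3,0): Delta=1.0000 Bond=-135.7170
(3,1): Delta=1.0000 Bond=-135.7170
(3,2): Delta=1.0000 Bond=-135.7170
(3,3): Delta=1.0000 Bond=-135.7170
V0=76.0494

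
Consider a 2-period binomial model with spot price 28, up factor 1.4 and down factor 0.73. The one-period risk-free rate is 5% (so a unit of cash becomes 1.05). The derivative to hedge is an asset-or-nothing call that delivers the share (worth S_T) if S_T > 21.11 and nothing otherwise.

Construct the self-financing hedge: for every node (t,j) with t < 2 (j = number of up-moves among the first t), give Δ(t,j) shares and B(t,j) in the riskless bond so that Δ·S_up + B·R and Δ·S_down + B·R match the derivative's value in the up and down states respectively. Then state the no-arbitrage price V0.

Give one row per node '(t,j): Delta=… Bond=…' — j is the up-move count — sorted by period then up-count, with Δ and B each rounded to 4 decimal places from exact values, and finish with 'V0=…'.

Under the risk-neutral measure, an up-move has probability p* = (R−d)/(u−d) = 0.4776 and values discount at R = 1.05.
Payoff layer (t=2): V(2,0)=0.0000, V(2,1)=28.6160, V(2,2)=54.8800
(1,0): S=20.4400. Δ = (V_up−V_dn)/(S_up−S_dn) = (28.6160−0.0000)/(28.6160−14.9212) = 2.0896. V = [p*·28.6160 + (1−p*)·0.0000]/1.05 = 13.0165. B = V − Δ·S = -29.6939.
(1,1): S=39.2000. Δ = (V_up−V_dn)/(S_up−S_dn) = (54.8800−28.6160)/(54.8800−28.6160) = 1.0000. V = [p*·54.8800 + (1−p*)·28.6160]/1.05 = 39.2000. B = V − Δ·S = 0.0000.
(0,0): S=28.0000. Δ = (V_up−V_dn)/(S_up−S_dn) = (39.2000−13.0165)/(39.2000−20.4400) = 1.3957. V = [p*·39.2000 + (1−p*)·13.0165]/1.05 = 24.3067. B = V − Δ·S = -14.7731.
The time-0 hedge costs 24.3067, which is the no-arbitrage price.

(0,0): Delta=1.3957 Bond=-14.7731
(1,0): Delta=2.0896 Bond=-29.6939
(1,1): Delta=1.0000 Bond=0.0000
V0=24.3067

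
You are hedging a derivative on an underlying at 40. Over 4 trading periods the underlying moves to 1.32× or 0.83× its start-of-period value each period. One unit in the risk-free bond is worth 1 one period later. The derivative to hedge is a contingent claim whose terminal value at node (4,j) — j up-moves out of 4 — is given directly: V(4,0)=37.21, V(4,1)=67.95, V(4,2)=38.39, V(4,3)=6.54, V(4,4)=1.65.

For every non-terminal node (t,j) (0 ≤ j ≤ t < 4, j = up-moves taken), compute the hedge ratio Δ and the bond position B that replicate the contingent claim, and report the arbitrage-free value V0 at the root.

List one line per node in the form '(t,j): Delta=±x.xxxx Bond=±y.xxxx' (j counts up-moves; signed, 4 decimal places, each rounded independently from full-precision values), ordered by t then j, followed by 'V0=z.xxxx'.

(0,0): Delta=-0.6263 Bond=70.6450
(1,0): Delta=-0.2532 Bond=58.2577
(1,1): Delta=-1.0679 Bond=93.9622
(2,0): Delta=0.7272 Bond=31.2417
(2,1): Delta=-1.4136 Bond=109.1113
(2,2): Delta=-0.6587 Bond=65.4464
(3,0): Delta=2.7429 Bond=-14.8598
(3,1): Delta=-1.6585 Bond=118.0210
(3,2): Delta=-1.1236 Bond=92.3400
(3,3): Delta=-0.1085 Bond=14.8231
V0=45.5943

Risk-neutral probability p* = (R−d)/(u−d) = (1−0.83)/(1.32−0.83) = 0.3469.
At expiry t=4: V(4,0)=37.2100, V(4,1)=67.9500, V(4,2)=38.3900, V(4,3)=6.5400, V(4,4)=1.6500
Node (3,0) S=22.8715: V=(p*·67.9500+(1−p*)·37.2100)/1=47.8749; Δ=(67.9500−37.2100)/(30.1904−18.9833)=2.7429; B=V−Δ·S=-14.8598
Node (3,1) S=36.3739: V=(p*·38.3900+(1−p*)·67.9500)/1=57.6945; Δ=(38.3900−67.9500)/(48.0136−30.1904)=-1.6585; B=V−Δ·S=118.0210
Node (3,2) S=57.8477: V=(p*·6.5400+(1−p*)·38.3900)/1=27.3400; Δ=(6.5400−38.3900)/(76.3589−48.0136)=-1.1236; B=V−Δ·S=92.3400
Node (3,3) S=91.9987: V=(p*·1.6500+(1−p*)·6.5400)/1=4.8435; Δ=(1.6500−6.5400)/(121.4383−76.3589)=-0.1085; B=V−Δ·S=14.8231
Node (2,0) S=27.5560: V=(p*·57.6945+(1−p*)·47.8749)/1=51.2817; Δ=(57.6945−47.8749)/(36.3739−22.8715)=0.7272; B=V−Δ·S=31.2417
Node (2,1) S=43.8240: V=(p*·27.3400+(1−p*)·57.6945)/1=47.1633; Δ=(27.3400−57.6945)/(57.8477−36.3739)=-1.4136; B=V−Δ·S=109.1113
Node (2,2) S=69.6960: V=(p*·4.8435+(1−p*)·27.3400)/1=19.5351; Δ=(4.8435−27.3400)/(91.9987−57.8477)=-0.6587; B=V−Δ·S=65.4464
Node (1,0) S=33.2000: V=(p*·47.1633+(1−p*)·51.2817)/1=49.8529; Δ=(47.1633−51.2817)/(43.8240−27.5560)=-0.2532; B=V−Δ·S=58.2577
Node (1,1) S=52.8000: V=(p*·19.5351+(1−p*)·47.1633)/1=37.5780; Δ=(19.5351−47.1633)/(69.6960−43.8240)=-1.0679; B=V−Δ·S=93.9622
Node (0,0) S=40.0000: V=(p*·37.5780+(1−p*)·49.8529)/1=45.5943; Δ=(37.5780−49.8529)/(52.8000−33.2000)=-0.6263; B=V−Δ·S=70.6450
Self-financing check: at every node Δ·S+B equals the discounted successor values.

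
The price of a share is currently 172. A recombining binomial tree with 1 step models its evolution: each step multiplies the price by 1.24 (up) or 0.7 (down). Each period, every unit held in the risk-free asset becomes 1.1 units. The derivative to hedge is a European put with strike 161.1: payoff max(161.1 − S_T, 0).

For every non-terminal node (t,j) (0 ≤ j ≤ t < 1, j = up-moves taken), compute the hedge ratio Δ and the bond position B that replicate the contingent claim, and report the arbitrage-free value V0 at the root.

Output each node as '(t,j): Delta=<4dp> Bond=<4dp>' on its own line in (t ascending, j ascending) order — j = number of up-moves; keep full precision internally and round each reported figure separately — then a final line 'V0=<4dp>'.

(0,0): Delta=-0.4382 Bond=84.9630
V0=9.5926

The replicating-portfolio and risk-neutral prices coincide; use p* = (1.1−0.7)/(1.24−0.7) = 0.7407 for the latter.
Payoff layer (t=1): V(1,0)=40.7000, V(1,1)=0.0000
Node (0,0) S=172.0000: V=(p*·0.0000+(1−p*)·40.7000)/1.1=9.5926; Δ=(0.0000−40.7000)/(213.2800−120.4000)=-0.4382; B=V−Δ·S=84.9630
Root portfolio cost Δ·172+B reproduces V0=9.5926.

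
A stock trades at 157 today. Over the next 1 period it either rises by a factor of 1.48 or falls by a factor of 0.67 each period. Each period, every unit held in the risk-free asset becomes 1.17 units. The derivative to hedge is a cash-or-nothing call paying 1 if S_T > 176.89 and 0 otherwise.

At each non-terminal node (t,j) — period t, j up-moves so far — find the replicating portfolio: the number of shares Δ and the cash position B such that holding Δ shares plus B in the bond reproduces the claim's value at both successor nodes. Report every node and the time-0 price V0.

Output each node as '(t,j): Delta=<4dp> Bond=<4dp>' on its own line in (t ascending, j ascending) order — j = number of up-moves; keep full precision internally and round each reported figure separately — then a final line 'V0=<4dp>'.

(0,0): Delta=0.0079 Bond=-0.7070
V0=0.5276

The replicating-portfolio and risk-neutral prices coincide; use p* = (1.17−0.67)/(1.48−0.67) = 0.6173 for the latter.
Payoff layer (t=1): V(1,0)=0.0000, V(1,1)=1.0000
  t=0,j=0: stock 157.0000 → up 232.3600 (V=1.0000), down 105.1900 (V=0.0000). Price 0.5276; hedge Δ=0.0079, bond B=-0.7070.
Root portfolio cost Δ·157+B reproduces V0=0.5276.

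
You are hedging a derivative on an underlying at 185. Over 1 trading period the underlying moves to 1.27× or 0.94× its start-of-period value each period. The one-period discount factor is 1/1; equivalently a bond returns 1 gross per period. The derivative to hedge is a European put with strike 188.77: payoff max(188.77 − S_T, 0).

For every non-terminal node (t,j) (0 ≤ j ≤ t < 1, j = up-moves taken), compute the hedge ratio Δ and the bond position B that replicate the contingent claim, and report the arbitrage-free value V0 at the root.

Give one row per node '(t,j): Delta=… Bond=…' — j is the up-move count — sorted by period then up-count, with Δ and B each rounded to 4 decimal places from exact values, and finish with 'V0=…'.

Since d<R<u, set p* = (R−d)/(u−d) = 0.1818; price each node as the discounted p*-expectation of its children.
At expiry t=1: V(1,0)=14.8700, V(1,1)=0.0000
  t=0,j=0: stock 185.0000 → up 234.9500 (V=0.0000), down 173.9000 (V=14.8700). Price 12.1664; hedge Δ=-0.2436, bond B=57.2270.
The time-0 hedge costs 12.1664, which is the no-arbitrage price.

(0,0): Delta=-0.2436 Bond=57.2270
V0=12.1664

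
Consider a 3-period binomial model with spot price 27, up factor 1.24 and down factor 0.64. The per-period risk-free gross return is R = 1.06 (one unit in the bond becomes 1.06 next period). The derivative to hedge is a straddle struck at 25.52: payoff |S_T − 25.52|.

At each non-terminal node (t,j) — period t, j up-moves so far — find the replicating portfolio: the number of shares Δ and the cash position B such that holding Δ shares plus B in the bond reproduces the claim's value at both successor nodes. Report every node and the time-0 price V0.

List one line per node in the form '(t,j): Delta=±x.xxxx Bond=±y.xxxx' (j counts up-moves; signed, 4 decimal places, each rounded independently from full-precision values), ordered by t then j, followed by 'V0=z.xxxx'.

(0,0): Delta=0.3895 Bond=-0.3612
(1,0): Delta=-0.8663 Bond=21.3176
(1,1): Delta=0.6673 Bond=-9.6830
(2,0): Delta=-1.0000 Bond=24.0755
(2,1): Delta=-0.8367 Bond=21.9628
(2,2): Delta=1.0000 Bond=-24.0755
V0=10.1562

Under the risk-neutral measure, an up-move has probability p* = (R−d)/(u−d) = 0.7000 and values discount at R = 1.06.
Payoff layer (t=3): V(3,0)=18.4421, V(3,1)=11.8066, V(3,2)=1.0497, V(3,3)=25.9588
(2,0): S=11.0592. Δ = (V_up−V_dn)/(S_up−S_dn) = (11.8066−18.4421)/(13.7134−7.0779) = -1.0000. V = [p*·11.8066 + (1−p*)·18.4421]/1.06 = 13.0163. B = V − Δ·S = 24.0755.
(2,1): S=21.4272. Δ = (V_up−V_dn)/(S_up−S_dn) = (1.0497−11.8066)/(26.5697−13.7134) = -0.8367. V = [p*·1.0497 + (1−p*)·11.8066]/1.06 = 4.0347. B = V − Δ·S = 21.9628.
(2,2): S=41.5152. Δ = (V_up−V_dn)/(S_up−S_dn) = (25.9588−1.0497)/(51.4788−26.5697) = 1.0000. V = [p*·25.9588 + (1−p*)·1.0497]/1.06 = 17.4397. B = V − Δ·S = -24.0755.
(1,0): S=17.2800. Δ = (V_up−V_dn)/(S_up−S_dn) = (4.0347−13.0163)/(21.4272−11.0592) = -0.8663. V = [p*·4.0347 + (1−p*)·13.0163]/1.06 = 6.3483. B = V − Δ·S = 21.3176.
(1,1): S=33.4800. Δ = (V_up−V_dn)/(S_up−S_dn) = (17.4397−4.0347)/(41.5152−21.4272) = 0.6673. V = [p*·17.4397 + (1−p*)·4.0347]/1.06 = 12.6587. B = V − Δ·S = -9.6830.
(0,0): S=27.0000. Δ = (V_up−V_dn)/(S_up−S_dn) = (12.6587−6.3483)/(33.4800−17.2800) = 0.3895. V = [p*·12.6587 + (1−p*)·6.3483]/1.06 = 10.1562. B = V − Δ·S = -0.3612.
The time-0 hedge costs 10.1562, which is the no-arbitrage price.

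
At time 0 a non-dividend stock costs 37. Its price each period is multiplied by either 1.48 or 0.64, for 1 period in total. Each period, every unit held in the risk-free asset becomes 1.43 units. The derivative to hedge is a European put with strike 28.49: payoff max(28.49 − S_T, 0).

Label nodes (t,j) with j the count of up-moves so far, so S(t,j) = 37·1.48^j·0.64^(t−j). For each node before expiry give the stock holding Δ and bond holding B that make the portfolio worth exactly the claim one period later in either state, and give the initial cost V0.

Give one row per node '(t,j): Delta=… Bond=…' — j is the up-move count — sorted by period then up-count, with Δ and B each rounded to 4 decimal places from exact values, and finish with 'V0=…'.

The replicating-portfolio and risk-neutral prices coincide; use p* = (1.43−0.64)/(1.48−0.64) = 0.9405 for the latter.
At expiry t=1: V(1,0)=4.8100, V(1,1)=0.0000
  t=0,j=0: stock 37.0000 → up 54.7600 (V=0.0000), down 23.6800 (V=4.8100). Price 0.2002; hedge Δ=-0.1548, bond B=5.9264.
Each (Δ,B) replicates both successor values, so the strategy is self-financing and V0 is arbitrage-free.

(0,0): Delta=-0.1548 Bond=5.9264
V0=0.2002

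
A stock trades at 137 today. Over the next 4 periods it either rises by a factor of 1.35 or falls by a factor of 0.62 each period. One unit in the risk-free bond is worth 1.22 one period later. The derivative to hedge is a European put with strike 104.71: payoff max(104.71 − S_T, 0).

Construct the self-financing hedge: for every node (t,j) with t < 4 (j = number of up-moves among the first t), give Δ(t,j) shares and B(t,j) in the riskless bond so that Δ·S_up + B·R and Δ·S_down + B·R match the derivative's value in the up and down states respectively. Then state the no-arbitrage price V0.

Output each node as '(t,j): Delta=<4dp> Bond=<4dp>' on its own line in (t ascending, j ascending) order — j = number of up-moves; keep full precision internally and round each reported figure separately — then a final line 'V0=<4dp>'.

Under the risk-neutral measure, an up-move has probability p* = (R−d)/(u−d) = 0.8219 and values discount at R = 1.22.
Payoff layer (t=4): V(4,0)=84.4664, V(4,1)=60.6312, V(4,2)=8.7320, V(4,3)=0.0000, V(4,4)=0.0000
  t=3,j=0: stock 32.6509 → up 44.0788 (V=60.6312), down 20.2436 (V=84.4664). Price 53.1769; hedge Δ=-1.0000, bond B=85.8279.
  t=3,j=1: stock 71.0948 → up 95.9780 (V=8.7320), down 44.0788 (V=60.6312). Price 14.7331; hedge Δ=-1.0000, bond B=85.8279.
  t=3,j=2: stock 154.8032 → up 208.9843 (V=0.0000), down 95.9780 (V=8.7320). Price 1.2746; hedge Δ=-0.0773, bond B=13.2363.
  t=3,j=3: stock 337.0714 → up 455.0464 (V=0.0000), down 208.9843 (V=0.0000). Price 0.0000; hedge Δ=0.0000, bond B=0.0000.
  t=2,j=0: stock 52.6628 → up 71.0948 (V=14.7331), down 32.6509 (V=53.1769). Price 17.6879; hedge Δ=-1.0000, bond B=70.3507.
  t=2,j=1: stock 114.6690 → up 154.8032 (V=1.2746), down 71.0948 (V=14.7331). Price 3.0093; hedge Δ=-0.1608, bond B=21.4456.
  t=2,j=2: stock 249.6825 → up 337.0714 (V=0.0000), down 154.8032 (V=1.2746). Price 0.1861; hedge Δ=-0.0070, bond B=1.9321.
  t=1,j=0: stock 84.9400 → up 114.6690 (V=3.0093), down 52.6628 (V=17.6879). Price 4.6092; hedge Δ=-0.2367, bond B=24.7170.
  t=1,j=1: stock 184.9500 → up 249.6825 (V=0.1861), down 114.6690 (V=3.0093). Price 0.5646; hedge Δ=-0.0209, bond B=4.4320.
  t=0,j=0: stock 137.0000 → up 184.9500 (V=0.5646), down 84.9400 (V=4.6092). Price 1.0532; hedge Δ=-0.0404, bond B=6.5938.
The time-0 hedge costs 1.0532, which is the no-arbitrage price.

(0,0): Delta=-0.0404 Bond=6.5938
(1,0): Delta=-0.2367 Bond=24.7170
(1,1): Delta=-0.0209 Bond=4.4320
(2,0): Delta=-1.0000 Bond=70.3507
(2,1): Delta=-0.1608 Bond=21.4456
(2,2): Delta=-0.0070 Bond=1.9321
(3,0): Delta=-1.0000 Bond=85.8279
(3,1): Delta=-1.0000 Bond=85.8279
(3,2): Delta=-0.0773 Bond=13.2363
(3,3): Delta=0.0000 Bond=0.0000
V0=1.0532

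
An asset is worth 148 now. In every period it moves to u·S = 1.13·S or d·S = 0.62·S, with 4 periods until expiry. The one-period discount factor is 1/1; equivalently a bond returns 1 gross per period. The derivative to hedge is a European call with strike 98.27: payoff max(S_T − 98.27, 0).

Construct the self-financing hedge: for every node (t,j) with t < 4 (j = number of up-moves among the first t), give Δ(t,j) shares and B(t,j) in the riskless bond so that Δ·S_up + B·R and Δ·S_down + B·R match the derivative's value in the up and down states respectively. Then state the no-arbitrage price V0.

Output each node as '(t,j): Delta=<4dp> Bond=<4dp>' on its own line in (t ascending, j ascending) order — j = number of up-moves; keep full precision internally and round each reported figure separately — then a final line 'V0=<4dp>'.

(0,0): Delta=0.7888 Bond=-58.2650
(1,0): Delta=0.4049 Bond=-23.0350
(1,1): Delta=0.8609 Bond=-70.3174
(2,0): Delta=0.0000 Bond=0.0000
(2,1): Delta=0.4809 Bond=-30.9153
(2,2): Delta=0.9322 Bond=-83.7971
(3,0): Delta=0.0000 Bond=0.0000
(3,1): Delta=0.0000 Bond=0.0000
(3,2): Delta=0.5712 Bond=-41.4917
(3,3): Delta=1.0000 Bond=-98.2700
V0=58.4821

No-arbitrage ⇒ martingale measure with p* = (R−d)/(u−d) = 0.7451.
Payoff layer (t=4): V(4,0)=0.0000, V(4,1)=0.0000, V(4,2)=0.0000, V(4,3)=34.1302, V(4,4)=143.0401
Node (3,0) S=35.2725: V=(p*·0.0000+(1−p*)·0.0000)/1=0.0000; Δ=(0.0000−0.0000)/(39.8580−21.8690)=0.0000; B=V−Δ·S=0.0000
Node (3,1) S=64.2871: V=(p*·0.0000+(1−p*)·0.0000)/1=0.0000; Δ=(0.0000−0.0000)/(72.6444−39.8580)=0.0000; B=V−Δ·S=0.0000
Node (3,2) S=117.1683: V=(p*·34.1302+(1−p*)·0.0000)/1=25.4304; Δ=(34.1302−0.0000)/(132.4002−72.6444)=0.5712; B=V−Δ·S=-41.4917
Node (3,3) S=213.5488: V=(p*·143.0401+(1−p*)·34.1302)/1=115.2788; Δ=(143.0401−34.1302)/(241.3101−132.4002)=1.0000; B=V−Δ·S=-98.2700
Node (2,0) S=56.8912: V=(p*·0.0000+(1−p*)·0.0000)/1=0.0000; Δ=(0.0000−0.0000)/(64.2871−35.2725)=0.0000; B=V−Δ·S=0.0000
Node (2,1) S=103.6888: V=(p*·25.4304+(1−p*)·0.0000)/1=18.9481; Δ=(25.4304−0.0000)/(117.1683−64.2871)=0.4809; B=V−Δ·S=-30.9153
Node (2,2) S=188.9812: V=(p*·115.2788+(1−p*)·25.4304)/1=92.3762; Δ=(115.2788−25.4304)/(213.5488−117.1683)=0.9322; B=V−Δ·S=-83.7971
Node (1,0) S=91.7600: V=(p*·18.9481+(1−p*)·0.0000)/1=14.1182; Δ=(18.9481−0.0000)/(103.6888−56.8912)=0.4049; B=V−Δ·S=-23.0350
Node (1,1) S=167.2400: V=(p*·92.3762+(1−p*)·18.9481)/1=73.6593; Δ=(92.3762−18.9481)/(188.9812−103.6888)=0.8609; B=V−Δ·S=-70.3174
Node (0,0) S=148.0000: V=(p*·73.6593+(1−p*)·14.1182)/1=58.4821; Δ=(73.6593−14.1182)/(167.2400−91.7600)=0.7888; B=V−Δ·S=-58.2650
Self-financing check: at every node Δ·S+B equals the discounted successor values.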